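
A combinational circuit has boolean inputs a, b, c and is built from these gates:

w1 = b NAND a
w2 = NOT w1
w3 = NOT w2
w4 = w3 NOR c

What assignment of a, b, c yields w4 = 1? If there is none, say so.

w4 = w3 NOR c must be 1, so both w3 = 0 and c = 0.
Check with a=1, b=1, c=0:
w1 = b NAND a = 1 NAND 1 = 0
w2 = NOT w1 = NOT 0 = 1
w3 = NOT w2 = NOT 1 = 0
w4 = w3 NOR c = 0 NOR 0 = 1
So w4 = 1 as required.

a=1, b=1, c=0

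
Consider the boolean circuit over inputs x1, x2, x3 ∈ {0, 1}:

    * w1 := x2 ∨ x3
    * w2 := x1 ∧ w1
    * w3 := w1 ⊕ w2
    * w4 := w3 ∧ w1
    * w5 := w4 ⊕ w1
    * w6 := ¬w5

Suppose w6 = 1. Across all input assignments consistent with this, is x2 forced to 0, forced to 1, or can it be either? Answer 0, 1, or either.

either

Both values of x2 occur among assignments with w6 = 1:
  x2=0: x1=0, x2=0, x3=0
  x2=1: x1=0, x2=1, x3=0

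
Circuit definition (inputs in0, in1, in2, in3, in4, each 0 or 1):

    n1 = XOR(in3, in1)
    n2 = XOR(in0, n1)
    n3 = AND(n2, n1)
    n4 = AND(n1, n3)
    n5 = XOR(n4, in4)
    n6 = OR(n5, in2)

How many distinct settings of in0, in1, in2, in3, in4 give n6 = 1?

24

n6 = OR(n5, in2) must be 1, so at least one of n5, in2 is 1.
Enumerating the 32 input combinations, 24 give n6 = 1 and 8 give n6 = 0.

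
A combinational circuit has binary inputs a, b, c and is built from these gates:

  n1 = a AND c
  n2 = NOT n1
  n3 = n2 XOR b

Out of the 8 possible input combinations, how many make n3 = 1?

4

n3 = n2 XOR b must be 1, so n2 and b differ.
Enumerating the 8 input combinations, 4 give n3 = 1 and 4 give n3 = 0.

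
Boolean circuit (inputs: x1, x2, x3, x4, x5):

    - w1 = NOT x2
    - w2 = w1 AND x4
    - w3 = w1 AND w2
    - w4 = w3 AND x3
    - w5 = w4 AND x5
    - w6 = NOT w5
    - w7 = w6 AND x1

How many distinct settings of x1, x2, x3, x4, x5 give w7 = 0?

17

w7 = w6 AND x1 must be 0, so at least one of w6, x1 is 0.
Enumerating the 32 input combinations, 17 give w7 = 0 and 15 give w7 = 1.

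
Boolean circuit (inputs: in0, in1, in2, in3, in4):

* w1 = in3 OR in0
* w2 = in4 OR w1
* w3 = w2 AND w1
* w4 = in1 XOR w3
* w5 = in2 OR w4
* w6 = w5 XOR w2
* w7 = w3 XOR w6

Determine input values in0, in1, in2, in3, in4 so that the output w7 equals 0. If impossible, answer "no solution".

w7 = w3 XOR w6 must be 0, so w3 and w6 are equal.
Check with in0=1 in1=1 in2=0 in3=0 in4=1:
w1 = in3 OR in0 = 0 OR 1 = 1
w2 = in4 OR w1 = 1 OR 1 = 1
w3 = w2 AND w1 = 1 AND 1 = 1
w4 = in1 XOR w3 = 1 XOR 1 = 0
w5 = in2 OR w4 = 0 OR 0 = 0
w6 = w5 XOR w2 = 0 XOR 1 = 1
w7 = w3 XOR w6 = 1 XOR 1 = 0
So w7 = 0 as required.

in0=1 in1=1 in2=0 in3=0 in4=1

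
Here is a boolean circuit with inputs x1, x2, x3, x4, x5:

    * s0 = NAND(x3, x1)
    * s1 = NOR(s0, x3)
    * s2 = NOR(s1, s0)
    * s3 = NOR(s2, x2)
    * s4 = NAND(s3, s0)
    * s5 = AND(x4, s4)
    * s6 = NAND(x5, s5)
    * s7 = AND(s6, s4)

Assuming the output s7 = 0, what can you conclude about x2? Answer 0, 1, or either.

either

Both values of x2 occur among assignments with s7 = 0:
  x2=0: x1=0, x2=0, x3=0, x4=0, x5=0
  x2=1: x1=0, x2=1, x3=0, x4=1, x5=1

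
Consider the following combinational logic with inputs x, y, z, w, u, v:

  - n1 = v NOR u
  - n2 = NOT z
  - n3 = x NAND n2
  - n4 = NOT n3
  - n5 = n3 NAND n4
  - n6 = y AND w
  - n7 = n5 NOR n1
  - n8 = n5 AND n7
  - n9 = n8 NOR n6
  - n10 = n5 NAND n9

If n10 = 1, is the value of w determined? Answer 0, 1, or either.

1

n10 = n5 NAND n9 must be 1, so at least one of n5, n9 is 0.
Every assignment with n10 = 1 has w = 1; there are 16 such assignment(s).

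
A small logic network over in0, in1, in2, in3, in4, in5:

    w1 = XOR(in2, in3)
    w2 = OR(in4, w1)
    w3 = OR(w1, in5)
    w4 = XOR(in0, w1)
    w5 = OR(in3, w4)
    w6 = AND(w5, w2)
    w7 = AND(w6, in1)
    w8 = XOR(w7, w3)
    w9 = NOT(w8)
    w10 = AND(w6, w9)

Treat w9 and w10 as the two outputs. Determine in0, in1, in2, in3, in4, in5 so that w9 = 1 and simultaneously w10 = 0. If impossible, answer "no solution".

in0=0, in1=1, in2=1, in3=1, in4=0, in5=0

Check with in0=0, in1=1, in2=1, in3=1, in4=0, in5=0:
w1 = XOR(in2, in3) = XOR(1, 1) = 0
w2 = OR(in4, w1) = OR(0, 0) = 0
w3 = OR(w1, in5) = OR(0, 0) = 0
w4 = XOR(in0, w1) = XOR(0, 0) = 0
w5 = OR(in3, w4) = OR(1, 0) = 1
w6 = AND(w5, w2) = AND(1, 0) = 0
w7 = AND(w6, in1) = AND(0, 1) = 0
w8 = XOR(w7, w3) = XOR(0, 0) = 0
w9 = NOT(w8) = NOT 0 = 1
w10 = AND(w6, w9) = AND(0, 1) = 0
So w9 = 1 and w10 = 0.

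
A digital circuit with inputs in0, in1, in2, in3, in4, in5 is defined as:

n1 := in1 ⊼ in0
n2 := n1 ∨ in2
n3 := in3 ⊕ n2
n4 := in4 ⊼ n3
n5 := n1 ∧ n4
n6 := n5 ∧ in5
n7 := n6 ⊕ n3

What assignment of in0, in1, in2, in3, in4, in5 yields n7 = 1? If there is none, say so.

n7 = n6 ⊕ n3 must be 1, so n6 and n3 differ.
Check with in0=0, in1=0, in2=1, in3=1, in4=1, in5=1:
n1 = in1 ⊼ in0 = 0 ⊼ 0 = 1
n2 = n1 ∨ in2 = 1 ∨ 1 = 1
n3 = in3 ⊕ n2 = 1 ⊕ 1 = 0
n4 = in4 ⊼ n3 = 1 ⊼ 0 = 1
n5 = n1 ∧ n4 = 1 ∧ 1 = 1
n6 = n5 ∧ in5 = 1 ∧ 1 = 1
n7 = n6 ⊕ n3 = 1 ⊕ 0 = 1
So n7 = 1 as required.

in0=0, in1=0, in2=1, in3=1, in4=1, in5=1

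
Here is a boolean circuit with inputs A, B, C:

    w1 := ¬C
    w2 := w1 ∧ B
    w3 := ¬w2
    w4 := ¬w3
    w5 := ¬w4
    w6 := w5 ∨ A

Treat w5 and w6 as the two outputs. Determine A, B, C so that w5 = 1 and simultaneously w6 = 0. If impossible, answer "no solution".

Across all 8 input combinations, none give both w5 = 1 and w6 = 0.

no solution exists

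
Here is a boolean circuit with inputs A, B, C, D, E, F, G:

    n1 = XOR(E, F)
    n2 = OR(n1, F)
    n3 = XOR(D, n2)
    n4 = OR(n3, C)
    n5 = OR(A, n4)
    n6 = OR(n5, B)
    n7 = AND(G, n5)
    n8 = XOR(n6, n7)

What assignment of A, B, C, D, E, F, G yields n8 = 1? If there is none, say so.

n8 = XOR(n6, n7) must be 1, so n6 and n7 differ.
Check with A=1, B=0, C=1, D=0, E=1, F=1, G=0:
n1 = XOR(E, F) = XOR(1, 1) = 0
n2 = OR(n1, F) = OR(0, 1) = 1
n3 = XOR(D, n2) = XOR(0, 1) = 1
n4 = OR(n3, C) = OR(1, 1) = 1
n5 = OR(A, n4) = OR(1, 1) = 1
n6 = OR(n5, B) = OR(1, 0) = 1
n7 = AND(G, n5) = AND(0, 1) = 0
n8 = XOR(n6, n7) = XOR(1, 0) = 1
So n8 = 1 as required.

A=1, B=0, C=1, D=0, E=1, F=1, G=0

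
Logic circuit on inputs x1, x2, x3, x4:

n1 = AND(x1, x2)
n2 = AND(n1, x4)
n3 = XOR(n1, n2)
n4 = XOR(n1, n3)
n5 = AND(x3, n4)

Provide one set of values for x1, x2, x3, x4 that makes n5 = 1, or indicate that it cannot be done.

n5 = AND(x3, n4) must be 1, so both x3 = 1 and n4 = 1.
Check with x1=1, x2=1, x3=1, x4=1:
n1 = AND(x1, x2) = AND(1, 1) = 1
n2 = AND(n1, x4) = AND(1, 1) = 1
n3 = XOR(n1, n2) = XOR(1, 1) = 0
n4 = XOR(n1, n3) = XOR(1, 0) = 1
n5 = AND(x3, n4) = AND(1, 1) = 1
So n5 = 1 as required.

x1=1, x2=1, x3=1, x4=1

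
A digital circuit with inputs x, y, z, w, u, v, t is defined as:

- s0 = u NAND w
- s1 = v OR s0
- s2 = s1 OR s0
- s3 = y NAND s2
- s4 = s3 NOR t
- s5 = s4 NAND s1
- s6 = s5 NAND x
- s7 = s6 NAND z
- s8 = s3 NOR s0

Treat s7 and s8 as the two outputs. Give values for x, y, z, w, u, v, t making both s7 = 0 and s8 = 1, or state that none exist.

Check with x=0, y=1, z=1, w=1, u=1, v=1, t=0:
s0 = u NAND w = 1 NAND 1 = 0
s1 = v OR s0 = 1 OR 0 = 1
s2 = s1 OR s0 = 1 OR 0 = 1
s3 = y NAND s2 = 1 NAND 1 = 0
s4 = s3 NOR t = 0 NOR 0 = 1
s5 = s4 NAND s1 = 1 NAND 1 = 0
s6 = s5 NAND x = 0 NAND 0 = 1
s7 = s6 NAND z = 1 NAND 1 = 0
s8 = s3 NOR s0 = 0 NOR 0 = 1
So s7 = 0 and s8 = 1.

x=0, y=1, z=1, w=1, u=1, v=1, t=0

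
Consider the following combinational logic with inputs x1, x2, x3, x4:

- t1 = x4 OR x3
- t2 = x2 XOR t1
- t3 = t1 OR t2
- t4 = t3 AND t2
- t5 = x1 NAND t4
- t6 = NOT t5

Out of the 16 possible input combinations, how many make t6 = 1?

4

t6 = NOT t5 must be 1, so t5 = 0.
Enumerating the 16 input combinations, 4 give t6 = 1 and 12 give t6 = 0.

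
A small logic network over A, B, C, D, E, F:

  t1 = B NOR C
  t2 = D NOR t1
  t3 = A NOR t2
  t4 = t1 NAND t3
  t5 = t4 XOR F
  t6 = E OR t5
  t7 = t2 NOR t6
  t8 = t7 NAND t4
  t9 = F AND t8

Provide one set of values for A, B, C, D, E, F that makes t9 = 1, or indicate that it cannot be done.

A=0, B=0, C=0, D=0, E=1, F=1

t9 = F AND t8 must be 1, so both F = 1 and t8 = 1.
t8 = t7 NAND t4 must be 1, so at least one of t7, t4 is 0.
Check with A=0, B=0, C=0, D=0, E=1, F=1:
t1 = B NOR C = 0 NOR 0 = 1
t2 = D NOR t1 = 0 NOR 1 = 0
t3 = A NOR t2 = 0 NOR 0 = 1
t4 = t1 NAND t3 = 1 NAND 1 = 0
t5 = t4 XOR F = 0 XOR 1 = 1
t6 = E OR t5 = 1 OR 1 = 1
t7 = t2 NOR t6 = 0 NOR 1 = 0
t8 = t7 NAND t4 = 0 NAND 0 = 1
t9 = F AND t8 = 1 AND 1 = 1
So t9 = 1 as required.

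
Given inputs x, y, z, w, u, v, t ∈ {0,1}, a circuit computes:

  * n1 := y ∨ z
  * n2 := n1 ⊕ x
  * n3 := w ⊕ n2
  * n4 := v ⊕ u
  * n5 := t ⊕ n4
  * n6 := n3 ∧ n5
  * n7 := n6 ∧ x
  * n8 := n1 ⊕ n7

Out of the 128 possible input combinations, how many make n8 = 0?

40

n8 = n1 ⊕ n7 must be 0, so n1 and n7 are equal.
Enumerating the 128 input combinations, 40 give n8 = 0 and 88 give n8 = 1.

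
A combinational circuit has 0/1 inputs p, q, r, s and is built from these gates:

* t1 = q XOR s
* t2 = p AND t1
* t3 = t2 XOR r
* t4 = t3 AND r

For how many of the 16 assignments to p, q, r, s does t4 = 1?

t4 = t3 AND r must be 1, so both t3 = 1 and r = 1.
t3 = t2 XOR r must be 1, so t2 and r differ.
Satisfying assignments:
  p=0, q=0, r=1, s=0
  p=0, q=0, r=1, s=1
  p=0, q=1, r=1, s=0
  p=0, q=1, r=1, s=1
  p=1, q=0, r=1, s=0
  p=1, q=1, r=1, s=1

6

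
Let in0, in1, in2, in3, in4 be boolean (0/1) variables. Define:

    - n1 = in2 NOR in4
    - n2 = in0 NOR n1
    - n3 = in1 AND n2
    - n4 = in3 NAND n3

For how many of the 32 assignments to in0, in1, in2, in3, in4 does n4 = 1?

29

n4 = in3 NAND n3 must be 1, so at least one of in3, n3 is 0.
Enumerating the 32 input combinations, 29 give n4 = 1 and 3 give n4 = 0.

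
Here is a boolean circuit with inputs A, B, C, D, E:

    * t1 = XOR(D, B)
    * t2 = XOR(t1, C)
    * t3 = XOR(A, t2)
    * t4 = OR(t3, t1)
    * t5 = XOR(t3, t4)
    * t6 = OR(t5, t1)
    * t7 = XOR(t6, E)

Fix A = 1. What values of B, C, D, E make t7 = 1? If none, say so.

B=1, C=1, D=0, E=0

Check with A = 1 and B=1, C=1, D=0, E=0:
t1 = XOR(D, B) = XOR(0, 1) = 1
t2 = XOR(t1, C) = XOR(1, 1) = 0
t3 = XOR(A, t2) = XOR(1, 0) = 1
t4 = OR(t3, t1) = OR(1, 1) = 1
t5 = XOR(t3, t4) = XOR(1, 1) = 0
t6 = OR(t5, t1) = OR(0, 1) = 1
t7 = XOR(t6, E) = XOR(1, 0) = 1
So t7 = 1.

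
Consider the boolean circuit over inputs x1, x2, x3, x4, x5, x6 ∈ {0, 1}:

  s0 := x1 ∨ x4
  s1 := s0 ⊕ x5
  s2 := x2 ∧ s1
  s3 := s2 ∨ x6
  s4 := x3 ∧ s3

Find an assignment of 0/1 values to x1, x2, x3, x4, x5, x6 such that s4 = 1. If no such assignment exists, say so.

x1=1, x2=1, x3=1, x4=1, x5=0, x6=1

s4 = x3 ∧ s3 must be 1, so both x3 = 1 and s3 = 1.
Check with x1=1, x2=1, x3=1, x4=1, x5=0, x6=1:
s0 = x1 ∨ x4 = 1 ∨ 1 = 1
s1 = s0 ⊕ x5 = 1 ⊕ 0 = 1
s2 = x2 ∧ s1 = 1 ∧ 1 = 1
s3 = s2 ∨ x6 = 1 ∨ 1 = 1
s4 = x3 ∧ s3 = 1 ∧ 1 = 1
So s4 = 1 as required.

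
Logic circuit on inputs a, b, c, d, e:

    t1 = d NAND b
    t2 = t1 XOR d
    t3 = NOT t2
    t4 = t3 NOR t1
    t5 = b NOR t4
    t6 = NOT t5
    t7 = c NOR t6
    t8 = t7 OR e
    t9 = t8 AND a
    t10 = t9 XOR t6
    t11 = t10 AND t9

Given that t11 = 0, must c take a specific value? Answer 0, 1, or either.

either

Both values of c occur among assignments with t11 = 0:
  c=0: a=0, b=0, c=0, d=0, e=0
  c=1: a=0, b=0, c=1, d=0, e=0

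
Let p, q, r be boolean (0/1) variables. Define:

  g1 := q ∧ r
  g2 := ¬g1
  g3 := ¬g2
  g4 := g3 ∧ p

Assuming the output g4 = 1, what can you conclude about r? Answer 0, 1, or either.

1

g4 = g3 ∧ p must be 1, so both g3 = 1 and p = 1.
Every assignment with g4 = 1 has r = 1; there are 1 such assignment(s).
  p=1, q=1, r=1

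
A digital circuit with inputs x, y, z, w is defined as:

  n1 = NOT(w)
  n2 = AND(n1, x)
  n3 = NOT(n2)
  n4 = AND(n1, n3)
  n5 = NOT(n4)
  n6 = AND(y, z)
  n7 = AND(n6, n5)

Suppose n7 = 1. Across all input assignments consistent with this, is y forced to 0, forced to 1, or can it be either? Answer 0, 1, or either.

1

n7 = AND(n6, n5) must be 1, so both n6 = 1 and n5 = 1.
Every assignment with n7 = 1 has y = 1; there are 3 such assignment(s).
  x=0, y=1, z=1, w=1
  x=1, y=1, z=1, w=0
  x=1, y=1, z=1, w=1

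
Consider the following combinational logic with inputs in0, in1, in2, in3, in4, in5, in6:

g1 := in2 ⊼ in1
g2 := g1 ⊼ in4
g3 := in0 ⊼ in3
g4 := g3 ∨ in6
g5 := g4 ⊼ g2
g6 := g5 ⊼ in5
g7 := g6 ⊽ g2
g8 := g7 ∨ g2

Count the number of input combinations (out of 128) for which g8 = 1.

g8 = g7 ∨ g2 must be 1, so at least one of g7, g2 is 1.
Enumerating the 128 input combinations, 104 give g8 = 1 and 24 give g8 = 0.

104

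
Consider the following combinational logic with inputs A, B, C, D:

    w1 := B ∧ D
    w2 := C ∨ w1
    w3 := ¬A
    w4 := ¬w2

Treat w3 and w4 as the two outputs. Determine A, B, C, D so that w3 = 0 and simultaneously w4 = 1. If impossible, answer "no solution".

Check with A=1, B=0, C=0, D=1:
w1 = B ∧ D = 0 ∧ 1 = 0
w2 = C ∨ w1 = 0 ∨ 0 = 0
w3 = ¬A = ¬1 = 0
w4 = ¬w2 = ¬0 = 1
So w3 = 0 and w4 = 1.

A=1, B=0, C=0, D=1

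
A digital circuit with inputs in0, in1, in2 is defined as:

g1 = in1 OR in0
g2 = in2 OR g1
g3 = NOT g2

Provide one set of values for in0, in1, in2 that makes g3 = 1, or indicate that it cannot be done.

in0=0 in1=0 in2=0

g3 = NOT g2 must be 1, so g2 = 0.
g2 = in2 OR g1 must be 0, so both in2 = 0 and g1 = 0.
g1 = in1 OR in0 must be 0, so both in1 = 0 and in0 = 0.
Check with in0=0 in1=0 in2=0:
g1 = in1 OR in0 = 0 OR 0 = 0
g2 = in2 OR g1 = 0 OR 0 = 0
g3 = NOT g2 = NOT 0 = 1
So g3 = 1 as required.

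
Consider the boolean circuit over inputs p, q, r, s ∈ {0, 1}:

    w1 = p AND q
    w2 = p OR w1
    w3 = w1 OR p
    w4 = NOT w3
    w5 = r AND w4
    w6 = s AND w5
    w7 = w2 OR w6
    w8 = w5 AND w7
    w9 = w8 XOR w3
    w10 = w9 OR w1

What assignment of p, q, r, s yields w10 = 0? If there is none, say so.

w10 = w9 OR w1 must be 0, so both w9 = 0 and w1 = 0.
w9 = w8 XOR w3 must be 0, so w8 and w3 are equal.
w1 = p AND q must be 0, so at least one of p, q is 0.
Check with p=0 q=0 r=0 s=1:
w1 = p AND q = 0 AND 0 = 0
w2 = p OR w1 = 0 OR 0 = 0
w3 = w1 OR p = 0 OR 0 = 0
w4 = NOT w3 = NOT 0 = 1
w5 = r AND w4 = 0 AND 1 = 0
w6 = s AND w5 = 1 AND 0 = 0
w7 = w2 OR w6 = 0 OR 0 = 0
w8 = w5 AND w7 = 0 AND 0 = 0
w9 = w8 XOR w3 = 0 XOR 0 = 0
w10 = w9 OR w1 = 0 OR 0 = 0
So w10 = 0 as required.

p=0 q=0 r=0 s=1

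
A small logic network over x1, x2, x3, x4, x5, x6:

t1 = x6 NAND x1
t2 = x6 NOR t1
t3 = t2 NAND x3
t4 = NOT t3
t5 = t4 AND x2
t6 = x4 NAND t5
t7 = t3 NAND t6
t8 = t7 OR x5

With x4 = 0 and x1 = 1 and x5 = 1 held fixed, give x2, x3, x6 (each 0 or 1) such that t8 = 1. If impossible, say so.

x2=1 x3=0 x6=0

Check with x4 = 0 and x1 = 1 and x5 = 1 and x2=1, x3=0, x6=0:
t1 = x6 NAND x1 = 0 NAND 1 = 1
t2 = x6 NOR t1 = 0 NOR 1 = 0
t3 = t2 NAND x3 = 0 NAND 0 = 1
t4 = NOT t3 = NOT 1 = 0
t5 = t4 AND x2 = 0 AND 1 = 0
t6 = x4 NAND t5 = 0 NAND 0 = 1
t7 = t3 NAND t6 = 1 NAND 1 = 0
t8 = t7 OR x5 = 0 OR 1 = 1
So t8 = 1.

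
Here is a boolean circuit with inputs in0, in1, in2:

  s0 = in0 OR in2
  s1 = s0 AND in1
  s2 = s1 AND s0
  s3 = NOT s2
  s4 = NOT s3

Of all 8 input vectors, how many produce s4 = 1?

s4 = NOT s3 must be 1, so s3 = 0.
s3 = NOT s2 must be 0, so s2 = 1.
s2 = s1 AND s0 must be 1, so both s1 = 1 and s0 = 1.
Satisfying assignments:
  in0=0, in1=1, in2=1
  in0=1, in1=1, in2=0
  in0=1, in1=1, in2=1

3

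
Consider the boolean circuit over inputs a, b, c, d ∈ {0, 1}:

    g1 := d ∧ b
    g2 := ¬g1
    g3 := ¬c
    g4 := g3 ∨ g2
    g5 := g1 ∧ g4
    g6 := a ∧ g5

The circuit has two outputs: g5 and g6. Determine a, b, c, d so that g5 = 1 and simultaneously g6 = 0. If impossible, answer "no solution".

a=0, b=1, c=0, d=1

Check with a=0, b=1, c=0, d=1:
g1 = d ∧ b = 1 ∧ 1 = 1
g2 = ¬g1 = ¬1 = 0
g3 = ¬c = ¬0 = 1
g4 = g3 ∨ g2 = 1 ∨ 0 = 1
g5 = g1 ∧ g4 = 1 ∧ 1 = 1
g6 = a ∧ g5 = 0 ∧ 1 = 0
So g5 = 1 and g6 = 0.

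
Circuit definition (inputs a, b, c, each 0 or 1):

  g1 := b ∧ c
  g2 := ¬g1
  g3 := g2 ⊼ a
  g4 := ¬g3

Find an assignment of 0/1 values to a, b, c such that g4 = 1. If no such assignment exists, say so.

g4 = ¬g3 must be 1, so g3 = 0.
g3 = g2 ⊼ a must be 0, so both g2 = 1 and a = 1.
g2 = ¬g1 must be 1, so g1 = 0.
Check with a=1, b=0, c=0:
g1 = b ∧ c = 0 ∧ 0 = 0
g2 = ¬g1 = ¬0 = 1
g3 = g2 ⊼ a = 1 ⊼ 1 = 0
g4 = ¬g3 = ¬0 = 1
So g4 = 1 as required.

a=1, b=0, c=0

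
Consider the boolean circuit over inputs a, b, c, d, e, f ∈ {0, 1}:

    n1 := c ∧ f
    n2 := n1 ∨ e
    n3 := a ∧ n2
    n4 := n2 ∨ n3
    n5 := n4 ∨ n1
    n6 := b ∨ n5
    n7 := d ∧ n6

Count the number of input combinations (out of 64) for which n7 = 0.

38

n7 = d ∧ n6 must be 0, so at least one of d, n6 is 0.
Enumerating the 64 input combinations, 38 give n7 = 0 and 26 give n7 = 1.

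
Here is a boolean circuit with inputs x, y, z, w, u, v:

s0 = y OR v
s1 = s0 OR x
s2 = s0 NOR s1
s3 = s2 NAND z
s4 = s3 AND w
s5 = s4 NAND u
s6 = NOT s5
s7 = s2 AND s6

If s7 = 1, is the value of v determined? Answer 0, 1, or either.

0

s7 = s2 AND s6 must be 1, so both s2 = 1 and s6 = 1.
Every assignment with s7 = 1 has v = 0; there are 1 such assignment(s).
  x=0, y=0, z=0, w=1, u=1, v=0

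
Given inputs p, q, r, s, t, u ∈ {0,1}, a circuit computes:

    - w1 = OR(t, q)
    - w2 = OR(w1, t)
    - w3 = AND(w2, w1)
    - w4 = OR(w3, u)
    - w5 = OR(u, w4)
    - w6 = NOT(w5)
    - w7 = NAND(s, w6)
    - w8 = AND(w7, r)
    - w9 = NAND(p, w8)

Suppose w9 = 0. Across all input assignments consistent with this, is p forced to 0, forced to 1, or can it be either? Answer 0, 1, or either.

w9 = NAND(p, w8) must be 0, so both p = 1 and w8 = 1.
Every assignment with w9 = 0 has p = 1; there are 15 such assignment(s).

1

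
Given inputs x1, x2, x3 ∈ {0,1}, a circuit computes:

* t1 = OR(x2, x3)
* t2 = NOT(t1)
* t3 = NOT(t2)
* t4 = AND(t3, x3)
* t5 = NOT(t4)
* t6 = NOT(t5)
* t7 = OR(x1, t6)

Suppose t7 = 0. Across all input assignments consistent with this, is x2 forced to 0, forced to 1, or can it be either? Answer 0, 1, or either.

Both values of x2 occur among assignments with t7 = 0:
  x2=0: x1=0, x2=0, x3=0
  x2=1: x1=0, x2=1, x3=0

either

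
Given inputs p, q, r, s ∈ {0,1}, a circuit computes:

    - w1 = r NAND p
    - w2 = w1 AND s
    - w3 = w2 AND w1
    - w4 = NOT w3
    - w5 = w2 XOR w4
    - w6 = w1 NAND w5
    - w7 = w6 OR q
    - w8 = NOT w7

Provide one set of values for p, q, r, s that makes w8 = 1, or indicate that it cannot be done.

Check with p=1, q=0, r=0, s=0:
w1 = r NAND p = 0 NAND 1 = 1
w2 = w1 AND s = 1 AND 0 = 0
w3 = w2 AND w1 = 0 AND 1 = 0
w4 = NOT w3 = NOT 0 = 1
w5 = w2 XOR w4 = 0 XOR 1 = 1
w6 = w1 NAND w5 = 1 NAND 1 = 0
w7 = w6 OR q = 0 OR 0 = 0
w8 = NOT w7 = NOT 0 = 1
So w8 = 1 as required.

p=1, q=0, r=0, s=0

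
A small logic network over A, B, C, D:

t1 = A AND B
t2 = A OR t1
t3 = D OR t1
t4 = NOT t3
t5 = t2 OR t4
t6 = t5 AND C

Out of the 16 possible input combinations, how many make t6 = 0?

t6 = t5 AND C must be 0, so at least one of t5, C is 0.
Enumerating the 16 input combinations, 10 give t6 = 0 and 6 give t6 = 1.

10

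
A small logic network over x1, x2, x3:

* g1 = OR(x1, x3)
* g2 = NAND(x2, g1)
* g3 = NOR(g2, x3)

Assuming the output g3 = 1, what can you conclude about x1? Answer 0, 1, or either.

1

g3 = NOR(g2, x3) must be 1, so both g2 = 0 and x3 = 0.
g2 = NAND(x2, g1) must be 0, so both x2 = 1 and g1 = 1.
g1 = OR(x1, x3) must be 1, so at least one of x1, x3 is 1.
Every assignment with g3 = 1 has x1 = 1; there are 1 such assignment(s).
  x1=1, x2=1, x3=0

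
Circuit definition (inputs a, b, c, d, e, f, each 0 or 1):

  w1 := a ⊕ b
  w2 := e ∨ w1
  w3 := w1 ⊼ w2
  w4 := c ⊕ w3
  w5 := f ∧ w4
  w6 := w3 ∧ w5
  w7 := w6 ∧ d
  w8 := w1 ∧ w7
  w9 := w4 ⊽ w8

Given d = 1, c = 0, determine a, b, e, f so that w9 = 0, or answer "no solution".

w9 = w4 ⊽ w8 must be 0, so at least one of w4, w8 is 1.
Check with d = 1, c = 0 and a=1, b=1, e=0, f=1:
w1 = a ⊕ b = 1 ⊕ 1 = 0
w2 = e ∨ w1 = 0 ∨ 0 = 0
w3 = w1 ⊼ w2 = 0 ⊼ 0 = 1
w4 = c ⊕ w3 = 0 ⊕ 1 = 1
w5 = f ∧ w4 = 1 ∧ 1 = 1
w6 = w3 ∧ w5 = 1 ∧ 1 = 1
w7 = w6 ∧ d = 1 ∧ 1 = 1
w8 = w1 ∧ w7 = 0 ∧ 1 = 0
w9 = w4 ⊽ w8 = 1 ⊽ 0 = 0
So w9 = 0.

a=1, b=1, e=0, f=1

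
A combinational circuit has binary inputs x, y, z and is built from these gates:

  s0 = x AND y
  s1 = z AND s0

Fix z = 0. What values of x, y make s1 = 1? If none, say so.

With z = 0 fixed, none of the 4 settings of x, y give s1 = 1.
For example, with x=1, y=0:
s0 = x AND y = 1 AND 0 = 0
s1 = z AND s0 = 0 AND 0 = 0
giving s1 = 0 ≠ 1.

no solution exists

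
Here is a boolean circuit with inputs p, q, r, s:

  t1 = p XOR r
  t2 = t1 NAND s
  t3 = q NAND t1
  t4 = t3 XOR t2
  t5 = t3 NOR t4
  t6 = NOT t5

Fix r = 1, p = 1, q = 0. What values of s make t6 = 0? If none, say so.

With r = 1, p = 1, q = 0 fixed, none of the 2 settings of s give t6 = 0.
For example, with s=0:
t1 = p XOR r = 1 XOR 1 = 0
t2 = t1 NAND s = 0 NAND 0 = 1
t3 = q NAND t1 = 0 NAND 0 = 1
t4 = t3 XOR t2 = 1 XOR 1 = 0
t5 = t3 NOR t4 = 1 NOR 0 = 0
t6 = NOT t5 = NOT 0 = 1
giving t6 = 1 ≠ 0.

no solution exists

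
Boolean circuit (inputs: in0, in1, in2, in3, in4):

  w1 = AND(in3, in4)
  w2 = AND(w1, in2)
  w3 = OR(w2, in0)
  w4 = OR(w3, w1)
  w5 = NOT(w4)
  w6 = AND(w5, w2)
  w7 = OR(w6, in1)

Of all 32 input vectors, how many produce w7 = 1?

w7 = OR(w6, in1) must be 1, so at least one of w6, in1 is 1.
Enumerating the 32 input combinations, 16 give w7 = 1 and 16 give w7 = 0.

16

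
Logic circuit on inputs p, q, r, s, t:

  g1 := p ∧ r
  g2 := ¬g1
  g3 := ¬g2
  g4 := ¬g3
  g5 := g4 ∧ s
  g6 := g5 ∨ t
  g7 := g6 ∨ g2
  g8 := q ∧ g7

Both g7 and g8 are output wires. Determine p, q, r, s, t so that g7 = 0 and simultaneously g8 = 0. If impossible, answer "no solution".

p=1 q=0 r=1 s=0 t=0

Check with p=1 q=0 r=1 s=0 t=0:
g1 = p ∧ r = 1 ∧ 1 = 1
g2 = ¬g1 = ¬1 = 0
g3 = ¬g2 = ¬0 = 1
g4 = ¬g3 = ¬1 = 0
g5 = g4 ∧ s = 0 ∧ 0 = 0
g6 = g5 ∨ t = 0 ∨ 0 = 0
g7 = g6 ∨ g2 = 0 ∨ 0 = 0
g8 = q ∧ g7 = 0 ∧ 0 = 0
So g7 = 0 and g8 = 0.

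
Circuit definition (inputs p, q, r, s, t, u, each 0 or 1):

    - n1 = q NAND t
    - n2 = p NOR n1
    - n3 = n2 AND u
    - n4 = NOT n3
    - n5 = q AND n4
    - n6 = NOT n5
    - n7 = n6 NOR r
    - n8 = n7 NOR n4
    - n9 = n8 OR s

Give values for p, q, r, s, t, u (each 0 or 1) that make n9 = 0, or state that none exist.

n9 = n8 OR s must be 0, so both n8 = 0 and s = 0.
n8 = n7 NOR n4 must be 0, so at least one of n7, n4 is 1.
Check with p=1, q=0, r=0, s=0, t=0, u=0:
n1 = q NAND t = 0 NAND 0 = 1
n2 = p NOR n1 = 1 NOR 1 = 0
n3 = n2 AND u = 0 AND 0 = 0
n4 = NOT n3 = NOT 0 = 1
n5 = q AND n4 = 0 AND 1 = 0
n6 = NOT n5 = NOT 0 = 1
n7 = n6 NOR r = 1 NOR 0 = 0
n8 = n7 NOR n4 = 0 NOR 1 = 0
n9 = n8 OR s = 0 OR 0 = 0
So n9 = 0 as required.

p=1, q=0, r=0, s=0, t=0, u=0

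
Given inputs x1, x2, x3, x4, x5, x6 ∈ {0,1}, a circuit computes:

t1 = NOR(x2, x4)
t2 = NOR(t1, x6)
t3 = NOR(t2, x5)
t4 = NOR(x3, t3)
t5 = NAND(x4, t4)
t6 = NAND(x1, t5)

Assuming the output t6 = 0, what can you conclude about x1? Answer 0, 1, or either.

1

t6 = NAND(x1, t5) must be 0, so both x1 = 1 and t5 = 1.
t5 = NAND(x4, t4) must be 1, so at least one of x4, t4 is 0.
Every assignment with t6 = 0 has x1 = 1; there are 26 such assignment(s).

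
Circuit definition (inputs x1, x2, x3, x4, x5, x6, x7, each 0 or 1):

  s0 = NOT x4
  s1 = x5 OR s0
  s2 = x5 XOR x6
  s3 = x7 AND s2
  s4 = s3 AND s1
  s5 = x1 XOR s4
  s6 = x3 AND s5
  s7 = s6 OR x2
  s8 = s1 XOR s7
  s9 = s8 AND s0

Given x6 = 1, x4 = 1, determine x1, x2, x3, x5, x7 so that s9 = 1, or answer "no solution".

no solution exists

With x6 = 1, x4 = 1 fixed, none of the 32 settings of x1, x2, x3, x5, x7 give s9 = 1.
For example, with x1=0, x2=1, x3=0, x5=1, x7=0:
s0 = NOT x4 = NOT 1 = 0
s1 = x5 OR s0 = 1 OR 0 = 1
s2 = x5 XOR x6 = 1 XOR 1 = 0
s3 = x7 AND s2 = 0 AND 0 = 0
s4 = s3 AND s1 = 0 AND 1 = 0
s5 = x1 XOR s4 = 0 XOR 0 = 0
s6 = x3 AND s5 = 0 AND 0 = 0
s7 = s6 OR x2 = 0 OR 1 = 1
s8 = s1 XOR s7 = 1 XOR 1 = 0
s9 = s8 AND s0 = 0 AND 0 = 0
giving s9 = 0 ≠ 1.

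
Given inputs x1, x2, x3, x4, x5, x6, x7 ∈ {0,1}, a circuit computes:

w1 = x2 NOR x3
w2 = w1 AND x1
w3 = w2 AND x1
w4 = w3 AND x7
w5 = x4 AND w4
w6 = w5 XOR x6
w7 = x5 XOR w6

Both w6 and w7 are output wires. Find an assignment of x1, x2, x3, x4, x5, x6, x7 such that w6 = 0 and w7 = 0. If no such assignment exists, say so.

Check with x1=0, x2=0, x3=0, x4=0, x5=0, x6=0, x7=1:
w1 = x2 NOR x3 = 0 NOR 0 = 1
w2 = w1 AND x1 = 1 AND 0 = 0
w3 = w2 AND x1 = 0 AND 0 = 0
w4 = w3 AND x7 = 0 AND 1 = 0
w5 = x4 AND w4 = 0 AND 0 = 0
w6 = w5 XOR x6 = 0 XOR 0 = 0
w7 = x5 XOR w6 = 0 XOR 0 = 0
So w6 = 0 and w7 = 0.

x1=0, x2=0, x3=0, x4=0, x5=0, x6=0, x7=1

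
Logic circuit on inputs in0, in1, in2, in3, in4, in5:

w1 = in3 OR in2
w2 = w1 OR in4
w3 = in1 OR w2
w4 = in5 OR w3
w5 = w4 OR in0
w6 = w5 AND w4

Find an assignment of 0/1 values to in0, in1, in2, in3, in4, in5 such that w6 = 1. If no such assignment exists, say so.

Check with in0=1 in1=1 in2=0 in3=0 in4=0 in5=0:
w1 = in3 OR in2 = 0 OR 0 = 0
w2 = w1 OR in4 = 0 OR 0 = 0
w3 = in1 OR w2 = 1 OR 0 = 1
w4 = in5 OR w3 = 0 OR 1 = 1
w5 = w4 OR in0 = 1 OR 1 = 1
w6 = w5 AND w4 = 1 AND 1 = 1
So w6 = 1 as required.

in0=1 in1=1 in2=0 in3=0 in4=0 in5=0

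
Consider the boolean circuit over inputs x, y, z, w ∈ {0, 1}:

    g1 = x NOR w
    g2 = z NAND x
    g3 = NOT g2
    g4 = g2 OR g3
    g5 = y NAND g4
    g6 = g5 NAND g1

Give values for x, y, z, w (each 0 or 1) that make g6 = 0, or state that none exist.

x=0, y=0, z=0, w=0

g6 = g5 NAND g1 must be 0, so both g5 = 1 and g1 = 1.
g5 = y NAND g4 must be 1, so at least one of y, g4 is 0.
Check with x=0, y=0, z=0, w=0:
g1 = x NOR w = 0 NOR 0 = 1
g2 = z NAND x = 0 NAND 0 = 1
g3 = NOT g2 = NOT 1 = 0
g4 = g2 OR g3 = 1 OR 0 = 1
g5 = y NAND g4 = 0 NAND 1 = 1
g6 = g5 NAND g1 = 1 NAND 1 = 0
So g6 = 0 as required.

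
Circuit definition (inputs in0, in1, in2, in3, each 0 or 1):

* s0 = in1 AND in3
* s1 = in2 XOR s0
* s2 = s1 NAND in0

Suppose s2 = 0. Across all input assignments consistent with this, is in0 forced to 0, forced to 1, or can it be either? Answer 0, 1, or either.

1

s2 = s1 NAND in0 must be 0, so both s1 = 1 and in0 = 1.
s1 = in2 XOR s0 must be 1, so in2 and s0 differ.
Every assignment with s2 = 0 has in0 = 1; there are 4 such assignment(s).
  in0=1, in1=0, in2=1, in3=0
  in0=1, in1=0, in2=1, in3=1
  in0=1, in1=1, in2=0, in3=1
  in0=1, in1=1, in2=1, in3=0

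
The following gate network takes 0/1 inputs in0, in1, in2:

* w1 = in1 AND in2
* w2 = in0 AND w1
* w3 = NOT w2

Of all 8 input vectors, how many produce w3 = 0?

1

w3 = NOT w2 must be 0, so w2 = 1.
Satisfying assignments:
  in0=1, in1=1, in2=1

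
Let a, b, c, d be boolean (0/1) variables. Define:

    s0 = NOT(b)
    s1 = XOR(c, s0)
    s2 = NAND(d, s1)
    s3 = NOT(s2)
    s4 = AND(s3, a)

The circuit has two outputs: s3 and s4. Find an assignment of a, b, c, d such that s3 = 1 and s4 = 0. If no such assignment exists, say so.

a=0, b=1, c=1, d=1

Check with a=0, b=1, c=1, d=1:
s0 = NOT(b) = NOT 1 = 0
s1 = XOR(c, s0) = XOR(1, 0) = 1
s2 = NAND(d, s1) = NAND(1, 1) = 0
s3 = NOT(s2) = NOT 0 = 1
s4 = AND(s3, a) = AND(1, 0) = 0
So s3 = 1 and s4 = 0.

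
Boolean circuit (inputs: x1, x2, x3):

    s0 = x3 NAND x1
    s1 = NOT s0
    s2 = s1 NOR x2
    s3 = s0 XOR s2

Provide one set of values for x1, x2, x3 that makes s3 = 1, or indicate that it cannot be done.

s3 = s0 XOR s2 must be 1, so s0 and s2 differ.
Check with x1=0, x2=1, x3=0:
s0 = x3 NAND x1 = 0 NAND 0 = 1
s1 = NOT s0 = NOT 1 = 0
s2 = s1 NOR x2 = 0 NOR 1 = 0
s3 = s0 XOR s2 = 1 XOR 0 = 1
So s3 = 1 as required.

x1=0, x2=1, x3=0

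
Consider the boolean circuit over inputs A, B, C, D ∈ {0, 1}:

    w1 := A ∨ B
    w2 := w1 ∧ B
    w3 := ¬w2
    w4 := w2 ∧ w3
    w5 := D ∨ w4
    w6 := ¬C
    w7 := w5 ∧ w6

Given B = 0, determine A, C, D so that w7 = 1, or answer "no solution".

A=1, C=0, D=1

w7 = w5 ∧ w6 must be 1, so both w5 = 1 and w6 = 1.
w5 = D ∨ w4 must be 1, so at least one of D, w4 is 1.
Check with B = 0 and A=1, C=0, D=1:
w1 = A ∨ B = 1 ∨ 0 = 1
w2 = w1 ∧ B = 1 ∧ 0 = 0
w3 = ¬w2 = ¬0 = 1
w4 = w2 ∧ w3 = 0 ∧ 1 = 0
w5 = D ∨ w4 = 1 ∨ 0 = 1
w6 = ¬C = ¬0 = 1
w7 = w5 ∧ w6 = 1 ∧ 1 = 1
So w7 = 1.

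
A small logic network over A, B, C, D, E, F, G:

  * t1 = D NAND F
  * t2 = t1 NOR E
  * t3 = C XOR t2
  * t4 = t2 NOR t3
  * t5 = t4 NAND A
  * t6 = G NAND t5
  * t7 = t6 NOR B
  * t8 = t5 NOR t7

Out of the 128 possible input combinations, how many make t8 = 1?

28

t8 = t5 NOR t7 must be 1, so both t5 = 0 and t7 = 0.
t5 = t4 NAND A must be 0, so both t4 = 1 and A = 1.
t7 = t6 NOR B must be 0, so at least one of t6, B is 1.
Enumerating the 128 input combinations, 28 give t8 = 1 and 100 give t8 = 0.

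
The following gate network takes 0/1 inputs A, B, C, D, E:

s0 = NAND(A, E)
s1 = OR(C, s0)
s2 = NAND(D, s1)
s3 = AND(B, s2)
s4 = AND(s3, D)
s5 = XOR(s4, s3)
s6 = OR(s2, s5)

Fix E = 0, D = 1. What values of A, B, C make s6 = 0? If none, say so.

A=1, B=1, C=1

s6 = OR(s2, s5) must be 0, so both s2 = 0 and s5 = 0.
Check with E = 0, D = 1 and A=1, B=1, C=1:
s0 = NAND(A, E) = NAND(1, 0) = 1
s1 = OR(C, s0) = OR(1, 1) = 1
s2 = NAND(D, s1) = NAND(1, 1) = 0
s3 = AND(B, s2) = AND(1, 0) = 0
s4 = AND(s3, D) = AND(0, 1) = 0
s5 = XOR(s4, s3) = XOR(0, 0) = 0
s6 = OR(s2, s5) = OR(0, 0) = 0
So s6 = 0.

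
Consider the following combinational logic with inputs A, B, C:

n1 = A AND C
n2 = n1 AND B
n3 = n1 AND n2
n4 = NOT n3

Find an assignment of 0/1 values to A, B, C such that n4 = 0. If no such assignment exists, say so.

A=1, B=1, C=1

n4 = NOT n3 must be 0, so n3 = 1.
Check with A=1, B=1, C=1:
n1 = A AND C = 1 AND 1 = 1
n2 = n1 AND B = 1 AND 1 = 1
n3 = n1 AND n2 = 1 AND 1 = 1
n4 = NOT n3 = NOT 1 = 0
So n4 = 0 as required.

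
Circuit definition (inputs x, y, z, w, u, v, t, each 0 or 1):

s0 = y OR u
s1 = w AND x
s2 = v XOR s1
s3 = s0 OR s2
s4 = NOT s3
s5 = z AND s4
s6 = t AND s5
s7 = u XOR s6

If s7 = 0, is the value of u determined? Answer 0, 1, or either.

0

s7 = u XOR s6 must be 0, so u and s6 are equal.
Every assignment with s7 = 0 has u = 0; there are 60 such assignment(s).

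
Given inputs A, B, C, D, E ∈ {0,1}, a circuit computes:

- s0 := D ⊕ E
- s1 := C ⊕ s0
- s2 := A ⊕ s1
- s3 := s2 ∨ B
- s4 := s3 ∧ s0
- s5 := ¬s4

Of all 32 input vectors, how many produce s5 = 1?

20

s5 = ¬s4 must be 1, so s4 = 0.
s4 = s3 ∧ s0 must be 0, so at least one of s3, s0 is 0.
Enumerating the 32 input combinations, 20 give s5 = 1 and 12 give s5 = 0.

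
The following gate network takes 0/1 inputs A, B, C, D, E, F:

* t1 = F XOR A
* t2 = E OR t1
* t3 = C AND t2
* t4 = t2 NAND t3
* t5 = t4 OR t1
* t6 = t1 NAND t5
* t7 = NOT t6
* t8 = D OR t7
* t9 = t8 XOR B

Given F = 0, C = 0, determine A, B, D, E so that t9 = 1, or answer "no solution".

A=0, B=0, D=1, E=1

Check with F = 0, C = 0 and A=0, B=0, D=1, E=1:
t1 = F XOR A = 0 XOR 0 = 0
t2 = E OR t1 = 1 OR 0 = 1
t3 = C AND t2 = 0 AND 1 = 0
t4 = t2 NAND t3 = 1 NAND 0 = 1
t5 = t4 OR t1 = 1 OR 0 = 1
t6 = t1 NAND t5 = 0 NAND 1 = 1
t7 = NOT t6 = NOT 1 = 0
t8 = D OR t7 = 1 OR 0 = 1
t9 = t8 XOR B = 1 XOR 0 = 1
So t9 = 1.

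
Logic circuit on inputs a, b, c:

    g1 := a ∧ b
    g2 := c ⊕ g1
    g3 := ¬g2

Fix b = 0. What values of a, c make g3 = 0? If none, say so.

a=1, c=1

Check with b = 0 and a=1, c=1:
g1 = a ∧ b = 1 ∧ 0 = 0
g2 = c ⊕ g1 = 1 ⊕ 0 = 1
g3 = ¬g2 = ¬1 = 0
So g3 = 0.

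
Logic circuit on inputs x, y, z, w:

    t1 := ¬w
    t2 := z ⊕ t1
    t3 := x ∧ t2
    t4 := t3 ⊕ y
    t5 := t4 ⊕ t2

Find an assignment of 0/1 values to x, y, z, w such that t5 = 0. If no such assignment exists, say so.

t5 = t4 ⊕ t2 must be 0, so t4 and t2 are equal.
Check with x=0 y=0 z=0 w=1:
t1 = ¬w = ¬1 = 0
t2 = z ⊕ t1 = 0 ⊕ 0 = 0
t3 = x ∧ t2 = 0 ∧ 0 = 0
t4 = t3 ⊕ y = 0 ⊕ 0 = 0
t5 = t4 ⊕ t2 = 0 ⊕ 0 = 0
So t5 = 0 as required.

x=0 y=0 z=0 w=1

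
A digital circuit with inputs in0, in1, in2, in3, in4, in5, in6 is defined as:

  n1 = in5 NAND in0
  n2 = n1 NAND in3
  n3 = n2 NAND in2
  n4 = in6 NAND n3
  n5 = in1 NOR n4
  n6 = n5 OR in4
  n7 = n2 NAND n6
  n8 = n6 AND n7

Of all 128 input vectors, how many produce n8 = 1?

n8 = n6 AND n7 must be 1, so both n6 = 1 and n7 = 1.
n6 = n5 OR in4 must be 1, so at least one of n5, in4 is 1.
n7 = n2 NAND n6 must be 1, so at least one of n2, n6 is 0.
Enumerating the 128 input combinations, 30 give n8 = 1 and 98 give n8 = 0.

30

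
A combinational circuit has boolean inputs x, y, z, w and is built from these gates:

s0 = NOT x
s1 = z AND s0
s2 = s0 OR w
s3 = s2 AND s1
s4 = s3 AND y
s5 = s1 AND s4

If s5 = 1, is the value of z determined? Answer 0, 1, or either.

1

s5 = s1 AND s4 must be 1, so both s1 = 1 and s4 = 1.
s1 = z AND s0 must be 1, so both z = 1 and s0 = 1.
s4 = s3 AND y must be 1, so both s3 = 1 and y = 1.
Every assignment with s5 = 1 has z = 1; there are 2 such assignment(s).
  x=0, y=1, z=1, w=0
  x=0, y=1, z=1, w=1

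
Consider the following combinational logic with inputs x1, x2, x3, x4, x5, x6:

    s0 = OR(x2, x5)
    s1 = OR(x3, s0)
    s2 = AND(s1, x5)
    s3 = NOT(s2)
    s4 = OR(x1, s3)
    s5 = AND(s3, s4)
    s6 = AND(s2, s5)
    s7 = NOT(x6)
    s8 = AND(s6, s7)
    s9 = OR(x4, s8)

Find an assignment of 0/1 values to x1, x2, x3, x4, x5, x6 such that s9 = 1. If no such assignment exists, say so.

s9 = OR(x4, s8) must be 1, so at least one of x4, s8 is 1.
Check with x1=0, x2=0, x3=1, x4=1, x5=1, x6=1:
s0 = OR(x2, x5) = OR(0, 1) = 1
s1 = OR(x3, s0) = OR(1, 1) = 1
s2 = AND(s1, x5) = AND(1, 1) = 1
s3 = NOT(s2) = NOT 1 = 0
s4 = OR(x1, s3) = OR(0, 0) = 0
s5 = AND(s3, s4) = AND(0, 0) = 0
s6 = AND(s2, s5) = AND(1, 0) = 0
s7 = NOT(x6) = NOT 1 = 0
s8 = AND(s6, s7) = AND(0, 0) = 0
s9 = OR(x4, s8) = OR(1, 0) = 1
So s9 = 1 as required.

x1=0, x2=0, x3=1, x4=1, x5=1, x6=1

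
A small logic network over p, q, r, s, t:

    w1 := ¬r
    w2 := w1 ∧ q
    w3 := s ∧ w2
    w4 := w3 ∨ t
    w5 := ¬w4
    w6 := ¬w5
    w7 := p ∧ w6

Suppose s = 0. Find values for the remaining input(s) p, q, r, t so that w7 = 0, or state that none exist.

Check with s = 0 and p=1, q=0, r=1, t=0:
w1 = ¬r = ¬1 = 0
w2 = w1 ∧ q = 0 ∧ 0 = 0
w3 = s ∧ w2 = 0 ∧ 0 = 0
w4 = w3 ∨ t = 0 ∨ 0 = 0
w5 = ¬w4 = ¬0 = 1
w6 = ¬w5 = ¬1 = 0
w7 = p ∧ w6 = 1 ∧ 0 = 0
So w7 = 0.

p=1, q=0, r=1, t=0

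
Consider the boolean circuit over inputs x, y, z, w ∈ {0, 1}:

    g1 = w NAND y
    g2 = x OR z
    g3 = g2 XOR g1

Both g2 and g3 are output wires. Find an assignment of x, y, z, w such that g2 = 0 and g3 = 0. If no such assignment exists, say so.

x=0, y=1, z=0, w=1

Check with x=0, y=1, z=0, w=1:
g1 = w NAND y = 1 NAND 1 = 0
g2 = x OR z = 0 OR 0 = 0
g3 = g2 XOR g1 = 0 XOR 0 = 0
So g2 = 0 and g3 = 0.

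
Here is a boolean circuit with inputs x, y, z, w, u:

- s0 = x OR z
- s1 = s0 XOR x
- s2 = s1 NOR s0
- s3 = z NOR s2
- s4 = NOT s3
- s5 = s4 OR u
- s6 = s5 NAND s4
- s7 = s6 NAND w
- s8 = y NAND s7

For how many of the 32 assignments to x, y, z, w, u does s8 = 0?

s8 = y NAND s7 must be 0, so both y = 1 and s7 = 1.
Enumerating the 32 input combinations, 14 give s8 = 0 and 18 give s8 = 1.

14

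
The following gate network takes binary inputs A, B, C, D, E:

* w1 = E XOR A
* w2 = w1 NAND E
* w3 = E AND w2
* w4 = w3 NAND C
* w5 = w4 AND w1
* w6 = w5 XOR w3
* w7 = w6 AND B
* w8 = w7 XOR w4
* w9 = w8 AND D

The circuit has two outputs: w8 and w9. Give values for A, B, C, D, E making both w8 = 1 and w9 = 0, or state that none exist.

Check with A=0, B=0, C=0, D=0, E=0:
w1 = E XOR A = 0 XOR 0 = 0
w2 = w1 NAND E = 0 NAND 0 = 1
w3 = E AND w2 = 0 AND 1 = 0
w4 = w3 NAND C = 0 NAND 0 = 1
w5 = w4 AND w1 = 1 AND 0 = 0
w6 = w5 XOR w3 = 0 XOR 0 = 0
w7 = w6 AND B = 0 AND 0 = 0
w8 = w7 XOR w4 = 0 XOR 1 = 1
w9 = w8 AND D = 1 AND 0 = 0
So w8 = 1 and w9 = 0.

A=0, B=0, C=0, D=0, E=0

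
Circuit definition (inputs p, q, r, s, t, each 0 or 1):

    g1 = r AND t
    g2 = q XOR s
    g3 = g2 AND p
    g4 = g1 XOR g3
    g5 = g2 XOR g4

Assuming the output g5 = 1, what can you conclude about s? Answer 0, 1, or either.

Both values of s occur among assignments with g5 = 1:
  s=0: p=0, q=0, r=1, s=0, t=1
  s=1: p=0, q=0, r=0, s=1, t=0

either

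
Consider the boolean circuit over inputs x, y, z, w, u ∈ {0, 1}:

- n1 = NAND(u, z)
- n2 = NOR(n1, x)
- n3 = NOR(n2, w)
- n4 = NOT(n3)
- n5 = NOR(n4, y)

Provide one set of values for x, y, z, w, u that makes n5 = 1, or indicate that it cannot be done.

Check with x=0, y=0, z=0, w=0, u=1:
n1 = NAND(u, z) = NAND(1, 0) = 1
n2 = NOR(n1, x) = NOR(1, 0) = 0
n3 = NOR(n2, w) = NOR(0, 0) = 1
n4 = NOT(n3) = NOT 1 = 0
n5 = NOR(n4, y) = NOR(0, 0) = 1
So n5 = 1 as required.

x=0, y=0, z=0, w=0, u=1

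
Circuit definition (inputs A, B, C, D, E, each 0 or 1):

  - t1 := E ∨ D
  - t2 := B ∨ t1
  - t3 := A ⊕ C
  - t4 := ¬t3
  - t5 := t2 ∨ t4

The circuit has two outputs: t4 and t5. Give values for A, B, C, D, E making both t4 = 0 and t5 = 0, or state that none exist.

Check with A=1, B=0, C=0, D=0, E=0:
t1 = E ∨ D = 0 ∨ 0 = 0
t2 = B ∨ t1 = 0 ∨ 0 = 0
t3 = A ⊕ C = 1 ⊕ 0 = 1
t4 = ¬t3 = ¬1 = 0
t5 = t2 ∨ t4 = 0 ∨ 0 = 0
So t4 = 0 and t5 = 0.

A=1, B=0, C=0, D=0, E=0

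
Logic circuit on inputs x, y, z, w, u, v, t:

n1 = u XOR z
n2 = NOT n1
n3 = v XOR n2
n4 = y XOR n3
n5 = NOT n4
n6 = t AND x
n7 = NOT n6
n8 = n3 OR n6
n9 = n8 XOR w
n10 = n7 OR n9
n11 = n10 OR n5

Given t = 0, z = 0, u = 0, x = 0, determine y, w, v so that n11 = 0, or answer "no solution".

no solution exists

With t = 0, z = 0, u = 0, x = 0 fixed, none of the 8 settings of y, w, v give n11 = 0.
For example, with y=0, w=0, v=0:
n1 = u XOR z = 0 XOR 0 = 0
n2 = NOT n1 = NOT 0 = 1
n3 = v XOR n2 = 0 XOR 1 = 1
n4 = y XOR n3 = 0 XOR 1 = 1
n5 = NOT n4 = NOT 1 = 0
n6 = t AND x = 0 AND 0 = 0
n7 = NOT n6 = NOT 0 = 1
n8 = n3 OR n6 = 1 OR 0 = 1
n9 = n8 XOR w = 1 XOR 0 = 1
n10 = n7 OR n9 = 1 OR 1 = 1
n11 = n10 OR n5 = 1 OR 0 = 1
giving n11 = 1 ≠ 0.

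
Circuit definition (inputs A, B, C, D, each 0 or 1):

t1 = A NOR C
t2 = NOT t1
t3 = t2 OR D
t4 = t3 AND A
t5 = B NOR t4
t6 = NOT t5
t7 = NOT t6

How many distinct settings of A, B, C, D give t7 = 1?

4

t7 = NOT t6 must be 1, so t6 = 0.
t6 = NOT t5 must be 0, so t5 = 1.
t5 = B NOR t4 must be 1, so both B = 0 and t4 = 0.
Satisfying assignments:
  A=0, B=0, C=0, D=0
  A=0, B=0, C=0, D=1
  A=0, B=0, C=1, D=0
  A=0, B=0, C=1, D=1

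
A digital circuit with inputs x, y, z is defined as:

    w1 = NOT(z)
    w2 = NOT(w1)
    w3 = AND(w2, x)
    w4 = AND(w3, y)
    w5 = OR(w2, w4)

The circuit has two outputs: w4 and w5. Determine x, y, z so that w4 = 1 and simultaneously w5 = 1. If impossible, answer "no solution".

Check with x=1 y=1 z=1:
w1 = NOT(z) = NOT 1 = 0
w2 = NOT(w1) = NOT 0 = 1
w3 = AND(w2, x) = AND(1, 1) = 1
w4 = AND(w3, y) = AND(1, 1) = 1
w5 = OR(w2, w4) = OR(1, 1) = 1
So w4 = 1 and w5 = 1.

x=1 y=1 z=1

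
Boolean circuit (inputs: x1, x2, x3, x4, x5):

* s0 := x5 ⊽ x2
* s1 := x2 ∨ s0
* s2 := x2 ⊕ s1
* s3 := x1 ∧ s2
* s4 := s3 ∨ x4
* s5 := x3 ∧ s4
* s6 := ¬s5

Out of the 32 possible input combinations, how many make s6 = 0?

s6 = ¬s5 must be 0, so s5 = 1.
s5 = x3 ∧ s4 must be 1, so both x3 = 1 and s4 = 1.
Enumerating the 32 input combinations, 9 give s6 = 0 and 23 give s6 = 1.

9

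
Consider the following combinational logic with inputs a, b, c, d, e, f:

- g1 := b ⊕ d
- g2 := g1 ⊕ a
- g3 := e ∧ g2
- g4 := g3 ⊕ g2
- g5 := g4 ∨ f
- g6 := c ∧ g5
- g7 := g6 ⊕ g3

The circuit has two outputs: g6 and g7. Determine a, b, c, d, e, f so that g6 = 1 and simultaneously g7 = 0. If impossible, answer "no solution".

Check with a=0, b=1, c=1, d=0, e=1, f=1:
g1 = b ⊕ d = 1 ⊕ 0 = 1
g2 = g1 ⊕ a = 1 ⊕ 0 = 1
g3 = e ∧ g2 = 1 ∧ 1 = 1
g4 = g3 ⊕ g2 = 1 ⊕ 1 = 0
g5 = g4 ∨ f = 0 ∨ 1 = 1
g6 = c ∧ g5 = 1 ∧ 1 = 1
g7 = g6 ⊕ g3 = 1 ⊕ 1 = 0
So g6 = 1 and g7 = 0.

a=0, b=1, c=1, d=0, e=1, f=1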